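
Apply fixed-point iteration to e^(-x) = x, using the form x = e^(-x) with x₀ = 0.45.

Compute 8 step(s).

Equation: e^(-x) = x
Fixed-point form: x = e^(-x)
x₀ = 0.45

x_1 = g(0.450000) = 0.637628
x_2 = g(0.637628) = 0.528545
x_3 = g(0.528545) = 0.589462
x_4 = g(0.589462) = 0.554625
x_5 = g(0.554625) = 0.574287
x_6 = g(0.574287) = 0.563106
x_7 = g(0.563106) = 0.569438
x_8 = g(0.569438) = 0.565844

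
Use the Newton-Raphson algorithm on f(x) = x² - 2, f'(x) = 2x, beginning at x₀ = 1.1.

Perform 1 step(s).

f(x) = x² - 2
f'(x) = 2x
x₀ = 1.1

Newton-Raphson formula: x_{n+1} = x_n - f(x_n)/f'(x_n)

Iteration 1:
  f(1.100000) = -0.790000
  f'(1.100000) = 2.200000
  x_1 = 1.100000 - (-0.790000)/2.200000 = 1.459091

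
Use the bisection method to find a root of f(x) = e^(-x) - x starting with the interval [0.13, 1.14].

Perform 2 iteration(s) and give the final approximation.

f(x) = e^(-x) - x
Initial interval: [0.13, 1.14]

Iteration 1:
  c_1 = (0.130000 + 1.140000)/2 = 0.635000
  f(c_1) = f(0.635000) = -0.105065
  f(a) × f(c) < 0, new interval: [0.130000, 0.635000]
Iteration 2:
  c_2 = (0.130000 + 0.635000)/2 = 0.382500
  f(c_2) = f(0.382500) = 0.299654
  f(a) × f(c) ≥ 0, new interval: [0.382500, 0.635000]

After 2 iteration(s), the approximation is c_2 = 0.382500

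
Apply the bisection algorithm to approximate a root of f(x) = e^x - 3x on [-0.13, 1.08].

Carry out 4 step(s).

f(x) = e^x - 3x
Initial interval: [-0.13, 1.08]

Iteration 1:
  c_1 = (-0.130000 + 1.080000)/2 = 0.475000
  f(c_1) = f(0.475000) = 0.183014
  f(a) × f(c) ≥ 0, new interval: [0.475000, 1.080000]
Iteration 2:
  c_2 = (0.475000 + 1.080000)/2 = 0.777500
  f(c_2) = f(0.777500) = -0.156475
  f(a) × f(c) < 0, new interval: [0.475000, 0.777500]
Iteration 3:
  c_3 = (0.475000 + 0.777500)/2 = 0.626250
  f(c_3) = f(0.626250) = -0.008167
  f(a) × f(c) < 0, new interval: [0.475000, 0.626250]
Iteration 4:
  c_4 = (0.475000 + 0.626250)/2 = 0.550625
  f(c_4) = f(0.550625) = 0.082462
  f(a) × f(c) ≥ 0, new interval: [0.550625, 0.626250]

After 4 iteration(s), the approximation is c_4 = 0.550625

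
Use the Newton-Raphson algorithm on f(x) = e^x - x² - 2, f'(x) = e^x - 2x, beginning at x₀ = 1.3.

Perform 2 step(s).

f(x) = e^x - x² - 2
f'(x) = e^x - 2x
x₀ = 1.3

Newton-Raphson formula: x_{n+1} = x_n - f(x_n)/f'(x_n)

Iteration 1:
  f(1.300000) = -0.020703
  f'(1.300000) = 1.069297
  x_1 = 1.300000 - (-0.020703)/1.069297 = 1.319362
Iteration 2:
  f(1.319362) = 0.000317
  f'(1.319362) = 1.102309
  x_2 = 1.319362 - 0.000317/1.102309 = 1.319074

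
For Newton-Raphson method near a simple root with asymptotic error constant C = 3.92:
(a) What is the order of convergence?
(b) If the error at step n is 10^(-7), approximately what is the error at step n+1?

(a) Newton-Raphson has quadratic (order 2) convergence near simple roots.
    This means |e_{n+1}| ≈ C|e_n|².

(b) With |e_n| = 10^(-7) and C = 3.92:
    |e_{n+1}| ≈ 3.92 × (10^(-7))² = 3.92 × 10^(-14)

(a) 2 (quadratic); (b) |e_{n+1}| ≈ 3.920e-14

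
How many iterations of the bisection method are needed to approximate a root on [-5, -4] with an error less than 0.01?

We need (b-a)/2^n ≤ 0.01
(-4 - (-5))/2^n ≤ 0.01
1/2^n ≤ 0.01
2^n ≥ 100
n ≥ log₂(100) = 6.64
n ≥ 7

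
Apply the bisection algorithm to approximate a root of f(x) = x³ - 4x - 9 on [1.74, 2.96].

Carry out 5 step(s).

f(x) = x³ - 4x - 9
Initial interval: [1.74, 2.96]

Iteration 1:
  c_1 = (1.740000 + 2.960000)/2 = 2.350000
  f(c_1) = f(2.350000) = -5.422125
  f(a) × f(c) ≥ 0, new interval: [2.350000, 2.960000]
Iteration 2:
  c_2 = (2.350000 + 2.960000)/2 = 2.655000
  f(c_2) = f(2.655000) = -0.904839
  f(a) × f(c) ≥ 0, new interval: [2.655000, 2.960000]
Iteration 3:
  c_3 = (2.655000 + 2.960000)/2 = 2.807500
  f(c_3) = f(2.807500) = 1.898873
  f(a) × f(c) < 0, new interval: [2.655000, 2.807500]
Iteration 4:
  c_4 = (2.655000 + 2.807500)/2 = 2.731250
  f(c_4) = f(2.731250) = 0.449378
  f(a) × f(c) < 0, new interval: [2.655000, 2.731250]
Iteration 5:
  c_5 = (2.655000 + 2.731250)/2 = 2.693125
  f(c_5) = f(2.693125) = -0.239474
  f(a) × f(c) ≥ 0, new interval: [2.693125, 2.731250]

After 5 iteration(s), the approximation is c_5 = 2.693125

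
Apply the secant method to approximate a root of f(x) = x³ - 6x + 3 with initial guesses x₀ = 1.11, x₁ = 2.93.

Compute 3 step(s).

f(x) = x³ - 6x + 3
x₀ = 1.11, x₁ = 2.93

Secant formula: x_{n+1} = x_n - f(x_n)(x_n - x_{n-1})/(f(x_n) - f(x_{n-1}))

Iteration 1:
  f(1.110000) = -2.292369
  f(2.930000) = 10.573757
  x_2 = 2.930000 - 10.573757×(2.930000 - 1.110000)/(10.573757 - (-2.292369))
       = 1.434271
Iteration 2:
  f(2.930000) = 10.573757
  f(1.434271) = -2.655139
  x_3 = 1.434271 - (-2.655139)×(1.434271 - 2.930000)/(-2.655139 - 10.573757)
       = 1.734475
Iteration 3:
  f(1.434271) = -2.655139
  f(1.734475) = -2.188849
  x_4 = 1.734475 - (-2.188849)×(1.734475 - 1.434271)/(-2.188849 - (-2.655139))
       = 3.143686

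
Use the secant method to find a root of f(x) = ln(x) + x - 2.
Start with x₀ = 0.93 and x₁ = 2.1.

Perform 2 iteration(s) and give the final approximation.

f(x) = ln(x) + x - 2
x₀ = 0.93, x₁ = 2.1

Secant formula: x_{n+1} = x_n - f(x_n)(x_n - x_{n-1})/(f(x_n) - f(x_{n-1}))

Iteration 1:
  f(0.930000) = -1.142571
  f(2.100000) = 0.841937
  x_2 = 2.100000 - 0.841937×(2.100000 - 0.930000)/(0.841937 - (-1.142571))
       = 1.603622
Iteration 2:
  f(2.100000) = 0.841937
  f(1.603622) = 0.075886
  x_3 = 1.603622 - 0.075886×(1.603622 - 2.100000)/(0.075886 - 0.841937)
       = 1.554450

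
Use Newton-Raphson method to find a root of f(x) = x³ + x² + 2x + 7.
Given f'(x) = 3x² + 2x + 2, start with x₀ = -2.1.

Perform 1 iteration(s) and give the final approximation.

f(x) = x³ + x² + 2x + 7
f'(x) = 3x² + 2x + 2
x₀ = -2.1

Newton-Raphson formula: x_{n+1} = x_n - f(x_n)/f'(x_n)

Iteration 1:
  f(-2.100000) = -2.051000
  f'(-2.100000) = 11.030000
  x_1 = -2.100000 - (-2.051000)/11.030000 = -1.914053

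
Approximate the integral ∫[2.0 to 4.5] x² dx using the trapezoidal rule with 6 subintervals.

f(x) = x²
a = 2.0, b = 4.5, n = 6
h = (b - a)/n = 0.416667

Trapezoidal rule: (h/2)[f(x₀) + 2f(x₁) + 2f(x₂) + ... + f(xₙ)]

x_0 = 2.0000, f(x_0) = 4.000000, coefficient = 1
x_1 = 2.4167, f(x_1) = 5.840278, coefficient = 2
x_2 = 2.8333, f(x_2) = 8.027778, coefficient = 2
x_3 = 3.2500, f(x_3) = 10.562500, coefficient = 2
x_4 = 3.6667, f(x_4) = 13.444444, coefficient = 2
x_5 = 4.0833, f(x_5) = 16.673611, coefficient = 2
x_6 = 4.5000, f(x_6) = 20.250000, coefficient = 1

I ≈ (0.416667/2) × 133.347222 = 27.780671
Exact value: 27.708333
Error: 0.072338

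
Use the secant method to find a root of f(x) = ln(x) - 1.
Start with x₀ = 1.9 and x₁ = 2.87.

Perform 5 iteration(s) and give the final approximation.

f(x) = ln(x) - 1
x₀ = 1.9, x₁ = 2.87

Secant formula: x_{n+1} = x_n - f(x_n)(x_n - x_{n-1})/(f(x_n) - f(x_{n-1}))

Iteration 1:
  f(1.900000) = -0.358146
  f(2.870000) = 0.054312
  x_2 = 2.870000 - 0.054312×(2.870000 - 1.900000)/(0.054312 - (-0.358146))
       = 2.742271
Iteration 2:
  f(2.870000) = 0.054312
  f(2.742271) = 0.008787
  x_3 = 2.742271 - 0.008787×(2.742271 - 2.870000)/(0.008787 - 0.054312)
       = 2.717619
Iteration 3:
  f(2.742271) = 0.008787
  f(2.717619) = -0.000244
  x_4 = 2.717619 - (-0.000244)×(2.717619 - 2.742271)/(-0.000244 - 0.008787)
       = 2.718285
Iteration 4:
  f(2.717619) = -0.000244
  f(2.718285) = 0.000001
  x_5 = 2.718285 - 0.000001×(2.718285 - 2.717619)/(0.000001 - (-0.000244))
       = 2.718282
Iteration 5:
  f(2.718285) = 0.000001
  f(2.718282) = 0.000000
  x_6 = 2.718282 - 0.000000×(2.718282 - 2.718285)/(0.000000 - 0.000001)
       = 2.718282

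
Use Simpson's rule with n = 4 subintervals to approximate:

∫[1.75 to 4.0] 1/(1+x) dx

f(x) = 1/(1+x)
a = 1.75, b = 4.0, n = 4
h = (b - a)/n = 0.562500

Simpson's rule: (h/3)[f(x₀) + 4f(x₁) + 2f(x₂) + ... + f(xₙ)]

x_0 = 1.7500, f(x_0) = 0.363636, coefficient = 1
x_1 = 2.3125, f(x_1) = 0.301887, coefficient = 4
x_2 = 2.8750, f(x_2) = 0.258065, coefficient = 2
x_3 = 3.4375, f(x_3) = 0.225352, coefficient = 4
x_4 = 4.0000, f(x_4) = 0.200000, coefficient = 1

I ≈ (0.562500/3) × 3.188721 = 0.597885
Exact value: 0.597837
Error: 0.000048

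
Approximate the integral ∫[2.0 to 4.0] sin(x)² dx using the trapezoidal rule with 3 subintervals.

f(x) = sin(x)²
a = 2.0, b = 4.0, n = 3
h = (b - a)/n = 0.666667

Trapezoidal rule: (h/2)[f(x₀) + 2f(x₁) + 2f(x₂) + ... + f(xₙ)]

x_0 = 2.0000, f(x_0) = 0.826822, coefficient = 1
x_1 = 2.6667, f(x_1) = 0.209098, coefficient = 2
x_2 = 3.3333, f(x_2) = 0.036316, coefficient = 2
x_3 = 4.0000, f(x_3) = 0.572750, coefficient = 1

I ≈ (0.666667/2) × 1.890401 = 0.630134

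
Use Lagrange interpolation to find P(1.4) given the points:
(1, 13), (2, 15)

Lagrange interpolation formula:
P(x) = Σ yᵢ × Lᵢ(x)
where Lᵢ(x) = Π_{j≠i} (x - xⱼ)/(xᵢ - xⱼ)

L_0(1.4) = (1.4 - 2)/(1 - 2) = 0.600000
L_1(1.4) = (1.4 - 1)/(2 - 1) = 0.400000

P(1.4) = 13×L_0(1.4) + 15×L_1(1.4)
P(1.4) = 13.800000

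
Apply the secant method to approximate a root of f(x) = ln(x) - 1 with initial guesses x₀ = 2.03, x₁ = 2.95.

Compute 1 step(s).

f(x) = ln(x) - 1
x₀ = 2.03, x₁ = 2.95

Secant formula: x_{n+1} = x_n - f(x_n)(x_n - x_{n-1})/(f(x_n) - f(x_{n-1}))

Iteration 1:
  f(2.030000) = -0.291964
  f(2.950000) = 0.081805
  x_2 = 2.950000 - 0.081805×(2.950000 - 2.030000)/(0.081805 - (-0.291964))
       = 2.748644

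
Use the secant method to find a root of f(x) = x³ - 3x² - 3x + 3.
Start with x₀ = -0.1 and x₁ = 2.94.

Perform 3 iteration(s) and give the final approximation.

f(x) = x³ - 3x² - 3x + 3
x₀ = -0.1, x₁ = 2.94

Secant formula: x_{n+1} = x_n - f(x_n)(x_n - x_{n-1})/(f(x_n) - f(x_{n-1}))

Iteration 1:
  f(-0.100000) = 3.269000
  f(2.940000) = -6.338616
  x_2 = 2.940000 - (-6.338616)×(2.940000 - (-0.100000))/(-6.338616 - 3.269000)
       = 0.934363
Iteration 2:
  f(2.940000) = -6.338616
  f(0.934363) = -1.606459
  x_3 = 0.934363 - (-1.606459)×(0.934363 - 2.940000)/(-1.606459 - (-6.338616))
       = 0.253495
Iteration 3:
  f(0.934363) = -1.606459
  f(0.253495) = 2.063027
  x_4 = 0.253495 - 2.063027×(0.253495 - 0.934363)/(2.063027 - (-1.606459))
       = 0.636286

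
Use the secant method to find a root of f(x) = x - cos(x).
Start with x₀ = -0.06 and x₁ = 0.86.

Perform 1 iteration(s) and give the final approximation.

f(x) = x - cos(x)
x₀ = -0.06, x₁ = 0.86

Secant formula: x_{n+1} = x_n - f(x_n)(x_n - x_{n-1})/(f(x_n) - f(x_{n-1}))

Iteration 1:
  f(-0.060000) = -1.058201
  f(0.860000) = 0.207563
  x_2 = 0.860000 - 0.207563×(0.860000 - (-0.060000))/(0.207563 - (-1.058201))
       = 0.709136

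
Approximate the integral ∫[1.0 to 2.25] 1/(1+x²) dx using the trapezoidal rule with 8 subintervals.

f(x) = 1/(1+x²)
a = 1.0, b = 2.25, n = 8
h = (b - a)/n = 0.156250

Trapezoidal rule: (h/2)[f(x₀) + 2f(x₁) + 2f(x₂) + ... + f(xₙ)]

x_0 = 1.0000, f(x_0) = 0.500000, coefficient = 1
x_1 = 1.1562, f(x_1) = 0.427915, coefficient = 2
x_2 = 1.3125, f(x_2) = 0.367288, coefficient = 2
x_3 = 1.4688, f(x_3) = 0.316734, coefficient = 2
x_4 = 1.6250, f(x_4) = 0.274678, coefficient = 2
x_5 = 1.7812, f(x_5) = 0.239644, coefficient = 2
x_6 = 1.9375, f(x_6) = 0.210353, coefficient = 2
x_7 = 2.0938, f(x_7) = 0.185743, coefficient = 2
x_8 = 2.2500, f(x_8) = 0.164948, coefficient = 1

I ≈ (0.156250/2) × 4.709659 = 0.367942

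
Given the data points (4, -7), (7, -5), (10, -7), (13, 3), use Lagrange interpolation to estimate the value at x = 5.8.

Lagrange interpolation formula:
P(x) = Σ yᵢ × Lᵢ(x)
where Lᵢ(x) = Π_{j≠i} (x - xⱼ)/(xᵢ - xⱼ)

L_0(5.8) = (5.8 - 7)/(4 - 7) × (5.8 - 10)/(4 - 10) × (5.8 - 13)/(4 - 13) = 0.224000
L_1(5.8) = (5.8 - 4)/(7 - 4) × (5.8 - 10)/(7 - 10) × (5.8 - 13)/(7 - 13) = 1.008000
L_2(5.8) = (5.8 - 4)/(10 - 4) × (5.8 - 7)/(10 - 7) × (5.8 - 13)/(10 - 13) = -0.288000
L_3(5.8) = (5.8 - 4)/(13 - 4) × (5.8 - 7)/(13 - 7) × (5.8 - 10)/(13 - 10) = 0.056000

P(5.8) = (-7)×L_0(5.8) + (-5)×L_1(5.8) + (-7)×L_2(5.8) + 3×L_3(5.8)
P(5.8) = -4.424000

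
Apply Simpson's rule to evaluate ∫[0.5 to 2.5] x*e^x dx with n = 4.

f(x) = x*e^x
a = 0.5, b = 2.5, n = 4
h = (b - a)/n = 0.500000

Simpson's rule: (h/3)[f(x₀) + 4f(x₁) + 2f(x₂) + ... + f(xₙ)]

x_0 = 0.5000, f(x_0) = 0.824361, coefficient = 1
x_1 = 1.0000, f(x_1) = 2.718282, coefficient = 4
x_2 = 1.5000, f(x_2) = 6.722534, coefficient = 2
x_3 = 2.0000, f(x_3) = 14.778112, coefficient = 4
x_4 = 2.5000, f(x_4) = 30.456235, coefficient = 1

I ≈ (0.500000/3) × 114.711239 = 19.118540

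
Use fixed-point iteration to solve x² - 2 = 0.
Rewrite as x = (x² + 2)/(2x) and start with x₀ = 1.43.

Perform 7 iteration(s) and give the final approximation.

Equation: x² - 2 = 0
Fixed-point form: x = (x² + 2)/(2x)
x₀ = 1.43

x_1 = g(1.430000) = 1.414301
x_2 = g(1.414301) = 1.414214
x_3 = g(1.414214) = 1.414214
x_4 = g(1.414214) = 1.414214
x_5 = g(1.414214) = 1.414214
x_6 = g(1.414214) = 1.414214
x_7 = g(1.414214) = 1.414214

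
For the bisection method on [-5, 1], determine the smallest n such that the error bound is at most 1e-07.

We need (b-a)/2^n ≤ 1e-07
(1 - (-5))/2^n ≤ 1e-07
6/2^n ≤ 1e-07
2^n ≥ 60000000
n ≥ log₂(60000000) = 25.84
n ≥ 26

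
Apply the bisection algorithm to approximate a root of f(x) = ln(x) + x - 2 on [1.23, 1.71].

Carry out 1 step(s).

f(x) = ln(x) + x - 2
Initial interval: [1.23, 1.71]

Iteration 1:
  c_1 = (1.230000 + 1.710000)/2 = 1.470000
  f(c_1) = f(1.470000) = -0.144738
  f(a) × f(c) ≥ 0, new interval: [1.470000, 1.710000]

After 1 iteration(s), the approximation is c_1 = 1.470000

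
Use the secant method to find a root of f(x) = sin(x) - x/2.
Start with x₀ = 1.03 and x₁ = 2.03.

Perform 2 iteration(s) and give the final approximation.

f(x) = sin(x) - x/2
x₀ = 1.03, x₁ = 2.03

Secant formula: x_{n+1} = x_n - f(x_n)(x_n - x_{n-1})/(f(x_n) - f(x_{n-1}))

Iteration 1:
  f(1.030000) = 0.342299
  f(2.030000) = -0.118594
  x_2 = 2.030000 - (-0.118594)×(2.030000 - 1.030000)/(-0.118594 - 0.342299)
       = 1.772686
Iteration 2:
  f(2.030000) = -0.118594
  f(1.772686) = 0.093346
  x_3 = 1.772686 - 0.093346×(1.772686 - 2.030000)/(0.093346 - (-0.118594))
       = 1.886016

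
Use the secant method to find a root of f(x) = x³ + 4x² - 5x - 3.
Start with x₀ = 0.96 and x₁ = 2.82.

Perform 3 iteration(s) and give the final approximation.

f(x) = x³ + 4x² - 5x - 3
x₀ = 0.96, x₁ = 2.82

Secant formula: x_{n+1} = x_n - f(x_n)(x_n - x_{n-1})/(f(x_n) - f(x_{n-1}))

Iteration 1:
  f(0.960000) = -3.228864
  f(2.820000) = 37.135368
  x_2 = 2.820000 - 37.135368×(2.820000 - 0.960000)/(37.135368 - (-3.228864))
       = 1.108787
Iteration 2:
  f(2.820000) = 37.135368
  f(1.108787) = -2.263146
  x_3 = 1.108787 - (-2.263146)×(1.108787 - 2.820000)/(-2.263146 - 37.135368)
       = 1.207084
Iteration 3:
  f(1.108787) = -2.263146
  f(1.207084) = -1.448433
  x_4 = 1.207084 - (-1.448433)×(1.207084 - 1.108787)/(-1.448433 - (-2.263146))
       = 1.381839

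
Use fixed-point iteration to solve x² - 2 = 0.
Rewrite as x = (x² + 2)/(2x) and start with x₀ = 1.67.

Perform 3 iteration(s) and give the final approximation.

Equation: x² - 2 = 0
Fixed-point form: x = (x² + 2)/(2x)
x₀ = 1.67

x_1 = g(1.670000) = 1.433802
x_2 = g(1.433802) = 1.414347
x_3 = g(1.414347) = 1.414214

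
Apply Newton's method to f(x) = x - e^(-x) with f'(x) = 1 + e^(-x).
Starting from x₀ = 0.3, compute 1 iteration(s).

f(x) = x - e^(-x)
f'(x) = 1 + e^(-x)
x₀ = 0.3

Newton-Raphson formula: x_{n+1} = x_n - f(x_n)/f'(x_n)

Iteration 1:
  f(0.300000) = -0.440818
  f'(0.300000) = 1.740818
  x_1 = 0.300000 - (-0.440818)/1.740818 = 0.553225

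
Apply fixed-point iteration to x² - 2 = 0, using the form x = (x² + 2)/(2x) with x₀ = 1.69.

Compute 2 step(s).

Equation: x² - 2 = 0
Fixed-point form: x = (x² + 2)/(2x)
x₀ = 1.69

x_1 = g(1.690000) = 1.436716
x_2 = g(1.436716) = 1.414390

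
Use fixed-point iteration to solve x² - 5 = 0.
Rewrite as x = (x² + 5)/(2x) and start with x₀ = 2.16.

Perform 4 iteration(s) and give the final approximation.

Equation: x² - 5 = 0
Fixed-point form: x = (x² + 5)/(2x)
x₀ = 2.16

x_1 = g(2.160000) = 2.237407
x_2 = g(2.237407) = 2.236068
x_3 = g(2.236068) = 2.236068
x_4 = g(2.236068) = 2.236068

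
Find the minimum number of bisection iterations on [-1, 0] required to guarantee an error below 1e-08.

We need (b-a)/2^n ≤ 1e-08
(0 - (-1))/2^n ≤ 1e-08
1/2^n ≤ 1e-08
2^n ≥ 100000000
n ≥ log₂(100000000) = 26.58
n ≥ 27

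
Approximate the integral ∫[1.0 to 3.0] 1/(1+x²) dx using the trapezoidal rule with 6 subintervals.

f(x) = 1/(1+x²)
a = 1.0, b = 3.0, n = 6
h = (b - a)/n = 0.333333

Trapezoidal rule: (h/2)[f(x₀) + 2f(x₁) + 2f(x₂) + ... + f(xₙ)]

x_0 = 1.0000, f(x_0) = 0.500000, coefficient = 1
x_1 = 1.3333, f(x_1) = 0.360000, coefficient = 2
x_2 = 1.6667, f(x_2) = 0.264706, coefficient = 2
x_3 = 2.0000, f(x_3) = 0.200000, coefficient = 2
x_4 = 2.3333, f(x_4) = 0.155172, coefficient = 2
x_5 = 2.6667, f(x_5) = 0.123288, coefficient = 2
x_6 = 3.0000, f(x_6) = 0.100000, coefficient = 1

I ≈ (0.333333/2) × 2.806332 = 0.467722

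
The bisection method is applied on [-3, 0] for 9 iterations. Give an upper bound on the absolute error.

Bisection error bound: |error| ≤ (b-a)/2^n
|error| ≤ (0 - (-3))/2^9 = 3/2^9
|error| ≤ 0.0058593750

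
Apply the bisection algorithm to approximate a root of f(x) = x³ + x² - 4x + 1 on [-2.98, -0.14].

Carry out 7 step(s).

f(x) = x³ + x² - 4x + 1
Initial interval: [-2.98, -0.14]

Iteration 1:
  c_1 = (-2.980000 + (-0.140000))/2 = -1.560000
  f(c_1) = f(-1.560000) = 5.877184
  f(a) × f(c) < 0, new interval: [-2.980000, -1.560000]
Iteration 2:
  c_2 = (-2.980000 + (-1.560000))/2 = -2.270000
  f(c_2) = f(-2.270000) = 3.535817
  f(a) × f(c) < 0, new interval: [-2.980000, -2.270000]
Iteration 3:
  c_3 = (-2.980000 + (-2.270000))/2 = -2.625000
  f(c_3) = f(-2.625000) = 0.302734
  f(a) × f(c) < 0, new interval: [-2.980000, -2.625000]
Iteration 4:
  c_4 = (-2.980000 + (-2.625000))/2 = -2.802500
  f(c_4) = f(-2.802500) = -1.946846
  f(a) × f(c) ≥ 0, new interval: [-2.802500, -2.625000]
Iteration 5:
  c_5 = (-2.802500 + (-2.625000))/2 = -2.713750
  f(c_5) = f(-2.713750) = -0.765807
  f(a) × f(c) ≥ 0, new interval: [-2.713750, -2.625000]
Iteration 6:
  c_6 = (-2.713750 + (-2.625000))/2 = -2.669375
  f(c_6) = f(-2.669375) = -0.217737
  f(a) × f(c) ≥ 0, new interval: [-2.669375, -2.625000]
Iteration 7:
  c_7 = (-2.669375 + (-2.625000))/2 = -2.647188
  f(c_7) = f(-2.647188) = 0.045916
  f(a) × f(c) < 0, new interval: [-2.669375, -2.647188]

After 7 iteration(s), the approximation is c_7 = -2.647188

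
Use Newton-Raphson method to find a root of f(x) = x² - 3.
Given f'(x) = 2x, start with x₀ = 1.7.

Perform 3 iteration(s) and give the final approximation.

f(x) = x² - 3
f'(x) = 2x
x₀ = 1.7

Newton-Raphson formula: x_{n+1} = x_n - f(x_n)/f'(x_n)

Iteration 1:
  f(1.700000) = -0.110000
  f'(1.700000) = 3.400000
  x_1 = 1.700000 - (-0.110000)/3.400000 = 1.732353
Iteration 2:
  f(1.732353) = 0.001047
  f'(1.732353) = 3.464706
  x_2 = 1.732353 - 0.001047/3.464706 = 1.732051
Iteration 3:
  f(1.732051) = 0.000000
  f'(1.732051) = 3.464102
  x_3 = 1.732051 - 0.000000/3.464102 = 1.732051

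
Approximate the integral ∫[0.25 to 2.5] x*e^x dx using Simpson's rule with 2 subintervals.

f(x) = x*e^x
a = 0.25, b = 2.5, n = 2
h = (b - a)/n = 1.125000

Simpson's rule: (h/3)[f(x₀) + 4f(x₁) + 2f(x₂) + ... + f(xₙ)]

x_0 = 0.2500, f(x_0) = 0.321006, coefficient = 1
x_1 = 1.3750, f(x_1) = 5.438230, coefficient = 4
x_2 = 2.5000, f(x_2) = 30.456235, coefficient = 1

I ≈ (1.125000/3) × 52.530163 = 19.698811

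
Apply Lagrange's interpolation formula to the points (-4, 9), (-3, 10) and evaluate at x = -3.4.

Lagrange interpolation formula:
P(x) = Σ yᵢ × Lᵢ(x)
where Lᵢ(x) = Π_{j≠i} (x - xⱼ)/(xᵢ - xⱼ)

L_0(-3.4) = (-3.4 - (-3))/(-4 - (-3)) = 0.400000
L_1(-3.4) = (-3.4 - (-4))/(-3 - (-4)) = 0.600000

P(-3.4) = 9×L_0(-3.4) + 10×L_1(-3.4)
P(-3.4) = 9.600000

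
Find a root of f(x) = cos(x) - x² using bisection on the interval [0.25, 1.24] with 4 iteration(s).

f(x) = cos(x) - x²
Initial interval: [0.25, 1.24]

Iteration 1:
  c_1 = (0.250000 + 1.240000)/2 = 0.745000
  f(c_1) = f(0.745000) = 0.180063
  f(a) × f(c) ≥ 0, new interval: [0.745000, 1.240000]
Iteration 2:
  c_2 = (0.745000 + 1.240000)/2 = 0.992500
  f(c_2) = f(0.992500) = -0.438458
  f(a) × f(c) < 0, new interval: [0.745000, 0.992500]
Iteration 3:
  c_3 = (0.745000 + 0.992500)/2 = 0.868750
  f(c_3) = f(0.868750) = -0.108945
  f(a) × f(c) < 0, new interval: [0.745000, 0.868750]
Iteration 4:
  c_4 = (0.745000 + 0.868750)/2 = 0.806875
  f(c_4) = f(0.806875) = 0.040711
  f(a) × f(c) ≥ 0, new interval: [0.806875, 0.868750]

After 4 iteration(s), the approximation is c_4 = 0.806875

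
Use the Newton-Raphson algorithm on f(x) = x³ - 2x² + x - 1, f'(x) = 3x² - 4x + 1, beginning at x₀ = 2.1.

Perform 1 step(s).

f(x) = x³ - 2x² + x - 1
f'(x) = 3x² - 4x + 1
x₀ = 2.1

Newton-Raphson formula: x_{n+1} = x_n - f(x_n)/f'(x_n)

Iteration 1:
  f(2.100000) = 1.541000
  f'(2.100000) = 5.830000
  x_1 = 2.100000 - 1.541000/5.830000 = 1.835678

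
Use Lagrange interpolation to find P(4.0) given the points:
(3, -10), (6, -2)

Lagrange interpolation formula:
P(x) = Σ yᵢ × Lᵢ(x)
where Lᵢ(x) = Π_{j≠i} (x - xⱼ)/(xᵢ - xⱼ)

L_0(4.0) = (4.0 - 6)/(3 - 6) = 0.666667
L_1(4.0) = (4.0 - 3)/(6 - 3) = 0.333333

P(4.0) = (-10)×L_0(4.0) + (-2)×L_1(4.0)
P(4.0) = -7.333333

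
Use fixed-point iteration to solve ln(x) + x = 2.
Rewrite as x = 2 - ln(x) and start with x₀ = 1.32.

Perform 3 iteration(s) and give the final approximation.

Equation: ln(x) + x = 2
Fixed-point form: x = 2 - ln(x)
x₀ = 1.32

x_1 = g(1.320000) = 1.722368
x_2 = g(1.722368) = 1.456300
x_3 = g(1.456300) = 1.624101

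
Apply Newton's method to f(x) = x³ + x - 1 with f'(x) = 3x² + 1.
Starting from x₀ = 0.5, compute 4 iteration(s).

f(x) = x³ + x - 1
f'(x) = 3x² + 1
x₀ = 0.5

Newton-Raphson formula: x_{n+1} = x_n - f(x_n)/f'(x_n)

Iteration 1:
  f(0.500000) = -0.375000
  f'(0.500000) = 1.750000
  x_1 = 0.500000 - (-0.375000)/1.750000 = 0.714286
Iteration 2:
  f(0.714286) = 0.078717
  f'(0.714286) = 2.530612
  x_2 = 0.714286 - 0.078717/2.530612 = 0.683180
Iteration 3:
  f(0.683180) = 0.002043
  f'(0.683180) = 2.400204
  x_3 = 0.683180 - 0.002043/2.400204 = 0.682328
Iteration 4:
  f(0.682328) = 0.000001
  f'(0.682328) = 2.396716
  x_4 = 0.682328 - 0.000001/2.396716 = 0.682328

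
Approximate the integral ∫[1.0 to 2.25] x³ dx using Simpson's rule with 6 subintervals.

f(x) = x³
a = 1.0, b = 2.25, n = 6
h = (b - a)/n = 0.208333

Simpson's rule: (h/3)[f(x₀) + 4f(x₁) + 2f(x₂) + ... + f(xₙ)]

x_0 = 1.0000, f(x_0) = 1.000000, coefficient = 1
x_1 = 1.2083, f(x_1) = 1.764251, coefficient = 4
x_2 = 1.4167, f(x_2) = 2.843171, coefficient = 2
x_3 = 1.6250, f(x_3) = 4.291016, coefficient = 4
x_4 = 1.8333, f(x_4) = 6.162037, coefficient = 2
x_5 = 2.0417, f(x_5) = 8.510489, coefficient = 4
x_6 = 2.2500, f(x_6) = 11.390625, coefficient = 1

I ≈ (0.208333/3) × 88.664063 = 6.157227
Exact value: 6.157227
Error: 0.000000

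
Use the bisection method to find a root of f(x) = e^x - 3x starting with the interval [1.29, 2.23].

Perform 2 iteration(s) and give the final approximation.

f(x) = e^x - 3x
Initial interval: [1.29, 2.23]

Iteration 1:
  c_1 = (1.290000 + 2.230000)/2 = 1.760000
  f(c_1) = f(1.760000) = 0.532437
  f(a) × f(c) < 0, new interval: [1.290000, 1.760000]
Iteration 2:
  c_2 = (1.290000 + 1.760000)/2 = 1.525000
  f(c_2) = f(1.525000) = 0.020144
  f(a) × f(c) < 0, new interval: [1.290000, 1.525000]

After 2 iteration(s), the approximation is c_2 = 1.525000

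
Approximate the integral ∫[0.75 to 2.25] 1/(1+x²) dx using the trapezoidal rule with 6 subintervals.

f(x) = 1/(1+x²)
a = 0.75, b = 2.25, n = 6
h = (b - a)/n = 0.250000

Trapezoidal rule: (h/2)[f(x₀) + 2f(x₁) + 2f(x₂) + ... + f(xₙ)]

x_0 = 0.7500, f(x_0) = 0.640000, coefficient = 1
x_1 = 1.0000, f(x_1) = 0.500000, coefficient = 2
x_2 = 1.2500, f(x_2) = 0.390244, coefficient = 2
x_3 = 1.5000, f(x_3) = 0.307692, coefficient = 2
x_4 = 1.7500, f(x_4) = 0.246154, coefficient = 2
x_5 = 2.0000, f(x_5) = 0.200000, coefficient = 2
x_6 = 2.2500, f(x_6) = 0.164948, coefficient = 1

I ≈ (0.250000/2) × 4.093129 = 0.511641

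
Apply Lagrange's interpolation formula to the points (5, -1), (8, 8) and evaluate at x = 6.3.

Lagrange interpolation formula:
P(x) = Σ yᵢ × Lᵢ(x)
where Lᵢ(x) = Π_{j≠i} (x - xⱼ)/(xᵢ - xⱼ)

L_0(6.3) = (6.3 - 8)/(5 - 8) = 0.566667
L_1(6.3) = (6.3 - 5)/(8 - 5) = 0.433333

P(6.3) = (-1)×L_0(6.3) + 8×L_1(6.3)
P(6.3) = 2.900000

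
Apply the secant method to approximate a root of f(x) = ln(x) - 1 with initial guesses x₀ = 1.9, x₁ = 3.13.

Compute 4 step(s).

f(x) = ln(x) - 1
x₀ = 1.9, x₁ = 3.13

Secant formula: x_{n+1} = x_n - f(x_n)(x_n - x_{n-1})/(f(x_n) - f(x_{n-1}))

Iteration 1:
  f(1.900000) = -0.358146
  f(3.130000) = 0.141033
  x_2 = 3.130000 - 0.141033×(3.130000 - 1.900000)/(0.141033 - (-0.358146))
       = 2.782488
Iteration 2:
  f(3.130000) = 0.141033
  f(2.782488) = 0.023346
  x_3 = 2.782488 - 0.023346×(2.782488 - 3.130000)/(0.023346 - 0.141033)
       = 2.713553
Iteration 3:
  f(2.782488) = 0.023346
  f(2.713553) = -0.001741
  x_4 = 2.713553 - (-0.001741)×(2.713553 - 2.782488)/(-0.001741 - 0.023346)
       = 2.718337
Iteration 4:
  f(2.713553) = -0.001741
  f(2.718337) = 0.000020
  x_5 = 2.718337 - 0.000020×(2.718337 - 2.713553)/(0.000020 - (-0.001741))
       = 2.718282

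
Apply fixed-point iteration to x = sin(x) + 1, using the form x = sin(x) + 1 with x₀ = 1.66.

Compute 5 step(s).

Equation: x = sin(x) + 1
Fixed-point form: x = sin(x) + 1
x₀ = 1.66

x_1 = g(1.660000) = 1.996024
x_2 = g(1.996024) = 1.910945
x_3 = g(1.910945) = 1.942705
x_4 = g(1.942705) = 1.931635
x_5 = g(1.931635) = 1.935601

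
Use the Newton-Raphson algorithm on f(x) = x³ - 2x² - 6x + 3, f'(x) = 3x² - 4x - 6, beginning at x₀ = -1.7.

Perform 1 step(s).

f(x) = x³ - 2x² - 6x + 3
f'(x) = 3x² - 4x - 6
x₀ = -1.7

Newton-Raphson formula: x_{n+1} = x_n - f(x_n)/f'(x_n)

Iteration 1:
  f(-1.700000) = 2.507000
  f'(-1.700000) = 9.470000
  x_1 = -1.700000 - 2.507000/9.470000 = -1.964731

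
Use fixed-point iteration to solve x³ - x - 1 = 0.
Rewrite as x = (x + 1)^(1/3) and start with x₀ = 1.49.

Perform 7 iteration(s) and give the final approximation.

Equation: x³ - x - 1 = 0
Fixed-point form: x = (x + 1)^(1/3)
x₀ = 1.49

x_1 = g(1.490000) = 1.355397
x_2 = g(1.355397) = 1.330520
x_3 = g(1.330520) = 1.325819
x_4 = g(1.325819) = 1.324927
x_5 = g(1.324927) = 1.324758
x_6 = g(1.324758) = 1.324726
x_7 = g(1.324726) = 1.324719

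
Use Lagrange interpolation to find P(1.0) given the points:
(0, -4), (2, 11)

Lagrange interpolation formula:
P(x) = Σ yᵢ × Lᵢ(x)
where Lᵢ(x) = Π_{j≠i} (x - xⱼ)/(xᵢ - xⱼ)

L_0(1.0) = (1.0 - 2)/(0 - 2) = 0.500000
L_1(1.0) = (1.0 - 0)/(2 - 0) = 0.500000

P(1.0) = (-4)×L_0(1.0) + 11×L_1(1.0)
P(1.0) = 3.500000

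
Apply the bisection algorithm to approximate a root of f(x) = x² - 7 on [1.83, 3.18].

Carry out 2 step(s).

f(x) = x² - 7
Initial interval: [1.83, 3.18]

Iteration 1:
  c_1 = (1.830000 + 3.180000)/2 = 2.505000
  f(c_1) = f(2.505000) = -0.724975
  f(a) × f(c) ≥ 0, new interval: [2.505000, 3.180000]
Iteration 2:
  c_2 = (2.505000 + 3.180000)/2 = 2.842500
  f(c_2) = f(2.842500) = 1.079806
  f(a) × f(c) < 0, new interval: [2.505000, 2.842500]

After 2 iteration(s), the approximation is c_2 = 2.842500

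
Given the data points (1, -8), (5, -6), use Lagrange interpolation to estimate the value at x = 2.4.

Lagrange interpolation formula:
P(x) = Σ yᵢ × Lᵢ(x)
where Lᵢ(x) = Π_{j≠i} (x - xⱼ)/(xᵢ - xⱼ)

L_0(2.4) = (2.4 - 5)/(1 - 5) = 0.650000
L_1(2.4) = (2.4 - 1)/(5 - 1) = 0.350000

P(2.4) = (-8)×L_0(2.4) + (-6)×L_1(2.4)
P(2.4) = -7.300000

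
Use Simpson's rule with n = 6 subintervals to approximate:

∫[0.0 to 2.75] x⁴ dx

f(x) = x⁴
a = 0.0, b = 2.75, n = 6
h = (b - a)/n = 0.458333

Simpson's rule: (h/3)[f(x₀) + 4f(x₁) + 2f(x₂) + ... + f(xₙ)]

x_0 = 0.0000, f(x_0) = 0.000000, coefficient = 1
x_1 = 0.4583, f(x_1) = 0.044129, coefficient = 4
x_2 = 0.9167, f(x_2) = 0.706067, coefficient = 2
x_3 = 1.3750, f(x_3) = 3.574463, coefficient = 4
x_4 = 1.8333, f(x_4) = 11.297068, coefficient = 2
x_5 = 2.2917, f(x_5) = 27.580732, coefficient = 4
x_6 = 2.7500, f(x_6) = 57.191406, coefficient = 1

I ≈ (0.458333/3) × 205.994973 = 31.471454
Exact value: 31.455273
Error: 0.016181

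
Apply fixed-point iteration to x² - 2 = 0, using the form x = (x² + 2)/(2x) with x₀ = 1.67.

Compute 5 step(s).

Equation: x² - 2 = 0
Fixed-point form: x = (x² + 2)/(2x)
x₀ = 1.67

x_1 = g(1.670000) = 1.433802
x_2 = g(1.433802) = 1.414347
x_3 = g(1.414347) = 1.414214
x_4 = g(1.414214) = 1.414214
x_5 = g(1.414214) = 1.414214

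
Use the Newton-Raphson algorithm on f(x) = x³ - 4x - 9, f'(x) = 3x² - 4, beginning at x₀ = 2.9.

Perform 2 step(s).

f(x) = x³ - 4x - 9
f'(x) = 3x² - 4
x₀ = 2.9

Newton-Raphson formula: x_{n+1} = x_n - f(x_n)/f'(x_n)

Iteration 1:
  f(2.900000) = 3.789000
  f'(2.900000) = 21.230000
  x_1 = 2.900000 - 3.789000/21.230000 = 2.721526
Iteration 2:
  f(2.721526) = 0.271435
  f'(2.721526) = 18.220114
  x_2 = 2.721526 - 0.271435/18.220114 = 2.706629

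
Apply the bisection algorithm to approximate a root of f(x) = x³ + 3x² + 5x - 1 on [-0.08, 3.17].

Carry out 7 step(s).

f(x) = x³ + 3x² + 5x - 1
Initial interval: [-0.08, 3.17]

Iteration 1:
  c_1 = (-0.080000 + 3.170000)/2 = 1.545000
  f(c_1) = f(1.545000) = 17.574029
  f(a) × f(c) < 0, new interval: [-0.080000, 1.545000]
Iteration 2:
  c_2 = (-0.080000 + 1.545000)/2 = 0.732500
  f(c_2) = f(0.732500) = 4.665196
  f(a) × f(c) < 0, new interval: [-0.080000, 0.732500]
Iteration 3:
  c_3 = (-0.080000 + 0.732500)/2 = 0.326250
  f(c_3) = f(0.326250) = 0.985293
  f(a) × f(c) < 0, new interval: [-0.080000, 0.326250]
Iteration 4:
  c_4 = (-0.080000 + 0.326250)/2 = 0.123125
  f(c_4) = f(0.123125) = -0.337029
  f(a) × f(c) ≥ 0, new interval: [0.123125, 0.326250]
Iteration 5:
  c_5 = (0.123125 + 0.326250)/2 = 0.224687
  f(c_5) = f(0.224687) = 0.286234
  f(a) × f(c) < 0, new interval: [0.123125, 0.224687]
Iteration 6:
  c_6 = (0.123125 + 0.224687)/2 = 0.173906
  f(c_6) = f(0.173906) = -0.034479
  f(a) × f(c) ≥ 0, new interval: [0.173906, 0.224687]
Iteration 7:
  c_7 = (0.173906 + 0.224687)/2 = 0.199297
  f(c_7) = f(0.199297) = 0.123558
  f(a) × f(c) < 0, new interval: [0.173906, 0.199297]

After 7 iteration(s), the approximation is c_7 = 0.199297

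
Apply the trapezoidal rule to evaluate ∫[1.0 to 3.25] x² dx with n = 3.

f(x) = x²
a = 1.0, b = 3.25, n = 3
h = (b - a)/n = 0.750000

Trapezoidal rule: (h/2)[f(x₀) + 2f(x₁) + 2f(x₂) + ... + f(xₙ)]

x_0 = 1.0000, f(x_0) = 1.000000, coefficient = 1
x_1 = 1.7500, f(x_1) = 3.062500, coefficient = 2
x_2 = 2.5000, f(x_2) = 6.250000, coefficient = 2
x_3 = 3.2500, f(x_3) = 10.562500, coefficient = 1

I ≈ (0.750000/2) × 30.187500 = 11.320312
Exact value: 11.109375
Error: 0.210938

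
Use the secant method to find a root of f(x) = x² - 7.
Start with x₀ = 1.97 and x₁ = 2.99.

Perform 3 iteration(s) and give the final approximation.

f(x) = x² - 7
x₀ = 1.97, x₁ = 2.99

Secant formula: x_{n+1} = x_n - f(x_n)(x_n - x_{n-1})/(f(x_n) - f(x_{n-1}))

Iteration 1:
  f(1.970000) = -3.119100
  f(2.990000) = 1.940100
  x_2 = 2.990000 - 1.940100×(2.990000 - 1.970000)/(1.940100 - (-3.119100))
       = 2.598851
Iteration 2:
  f(2.990000) = 1.940100
  f(2.598851) = -0.245974
  x_3 = 2.598851 - (-0.245974)×(2.598851 - 2.990000)/(-0.245974 - 1.940100)
       = 2.642862
Iteration 3:
  f(2.598851) = -0.245974
  f(2.642862) = -0.015278
  x_4 = 2.642862 - (-0.015278)×(2.642862 - 2.598851)/(-0.015278 - (-0.245974))
       = 2.645777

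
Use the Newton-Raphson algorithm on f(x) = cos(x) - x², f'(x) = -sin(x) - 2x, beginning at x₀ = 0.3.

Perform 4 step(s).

f(x) = cos(x) - x²
f'(x) = -sin(x) - 2x
x₀ = 0.3

Newton-Raphson formula: x_{n+1} = x_n - f(x_n)/f'(x_n)

Iteration 1:
  f(0.300000) = 0.865336
  f'(0.300000) = -0.895520
  x_1 = 0.300000 - 0.865336/(-0.895520) = 1.266295
Iteration 2:
  f(1.266295) = -1.303685
  f'(1.266295) = -3.486586
  x_2 = 1.266295 - (-1.303685)/(-3.486586) = 0.892380
Iteration 3:
  f(0.892380) = -0.168782
  f'(0.892380) = -2.563329
  x_3 = 0.892380 - (-0.168782)/(-2.563329) = 0.826535
Iteration 4:
  f(0.826535) = -0.005733
  f'(0.826535) = -2.388660
  x_4 = 0.826535 - (-0.005733)/(-2.388660) = 0.824136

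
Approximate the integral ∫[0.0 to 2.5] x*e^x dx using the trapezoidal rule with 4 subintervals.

f(x) = x*e^x
a = 0.0, b = 2.5, n = 4
h = (b - a)/n = 0.625000

Trapezoidal rule: (h/2)[f(x₀) + 2f(x₁) + 2f(x₂) + ... + f(xₙ)]

x_0 = 0.0000, f(x_0) = 0.000000, coefficient = 1
x_1 = 0.6250, f(x_1) = 1.167654, coefficient = 2
x_2 = 1.2500, f(x_2) = 4.362929, coefficient = 2
x_3 = 1.8750, f(x_3) = 12.226536, coefficient = 2
x_4 = 2.5000, f(x_4) = 30.456235, coefficient = 1

I ≈ (0.625000/2) × 65.970471 = 20.615772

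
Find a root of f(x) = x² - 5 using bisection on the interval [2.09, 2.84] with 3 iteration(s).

f(x) = x² - 5
Initial interval: [2.09, 2.84]

Iteration 1:
  c_1 = (2.090000 + 2.840000)/2 = 2.465000
  f(c_1) = f(2.465000) = 1.076225
  f(a) × f(c) < 0, new interval: [2.090000, 2.465000]
Iteration 2:
  c_2 = (2.090000 + 2.465000)/2 = 2.277500
  f(c_2) = f(2.277500) = 0.187006
  f(a) × f(c) < 0, new interval: [2.090000, 2.277500]
Iteration 3:
  c_3 = (2.090000 + 2.277500)/2 = 2.183750
  f(c_3) = f(2.183750) = -0.231236
  f(a) × f(c) ≥ 0, new interval: [2.183750, 2.277500]

After 3 iteration(s), the approximation is c_3 = 2.183750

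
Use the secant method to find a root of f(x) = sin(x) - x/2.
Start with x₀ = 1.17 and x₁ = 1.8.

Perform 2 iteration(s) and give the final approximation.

f(x) = sin(x) - x/2
x₀ = 1.17, x₁ = 1.8

Secant formula: x_{n+1} = x_n - f(x_n)(x_n - x_{n-1})/(f(x_n) - f(x_{n-1}))

Iteration 1:
  f(1.170000) = 0.335751
  f(1.800000) = 0.073848
  x_2 = 1.800000 - 0.073848×(1.800000 - 1.170000)/(0.073848 - 0.335751)
       = 1.977638
Iteration 2:
  f(1.800000) = 0.073848
  f(1.977638) = -0.070444
  x_3 = 1.977638 - (-0.070444)×(1.977638 - 1.800000)/(-0.070444 - 0.073848)
       = 1.890914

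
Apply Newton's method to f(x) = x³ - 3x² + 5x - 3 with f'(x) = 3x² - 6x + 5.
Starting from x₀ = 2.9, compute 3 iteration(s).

f(x) = x³ - 3x² + 5x - 3
f'(x) = 3x² - 6x + 5
x₀ = 2.9

Newton-Raphson formula: x_{n+1} = x_n - f(x_n)/f'(x_n)

Iteration 1:
  f(2.900000) = 10.659000
  f'(2.900000) = 12.830000
  x_1 = 2.900000 - 10.659000/12.830000 = 2.069213
Iteration 2:
  f(2.069213) = 3.360767
  f'(2.069213) = 5.429648
  x_2 = 2.069213 - 3.360767/5.429648 = 1.450247
Iteration 3:
  f(1.450247) = 0.991769
  f'(1.450247) = 2.608167
  x_3 = 1.450247 - 0.991769/2.608167 = 1.069992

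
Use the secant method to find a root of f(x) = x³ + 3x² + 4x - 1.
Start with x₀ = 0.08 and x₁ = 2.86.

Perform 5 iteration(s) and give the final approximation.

f(x) = x³ + 3x² + 4x - 1
x₀ = 0.08, x₁ = 2.86

Secant formula: x_{n+1} = x_n - f(x_n)(x_n - x_{n-1})/(f(x_n) - f(x_{n-1}))

Iteration 1:
  f(0.080000) = -0.660288
  f(2.860000) = 58.372456
  x_2 = 2.860000 - 58.372456×(2.860000 - 0.080000)/(58.372456 - (-0.660288))
       = 0.111095
Iteration 2:
  f(2.860000) = 58.372456
  f(0.111095) = -0.517224
  x_3 = 0.111095 - (-0.517224)×(0.111095 - 2.860000)/(-0.517224 - 58.372456)
       = 0.135238
Iteration 3:
  f(0.111095) = -0.517224
  f(0.135238) = -0.401706
  x_4 = 0.135238 - (-0.401706)×(0.135238 - 0.111095)/(-0.401706 - (-0.517224))
       = 0.219195
Iteration 4:
  f(0.135238) = -0.401706
  f(0.219195) = 0.031453
  x_5 = 0.219195 - 0.031453×(0.219195 - 0.135238)/(0.031453 - (-0.401706))
       = 0.213099
Iteration 5:
  f(0.219195) = 0.031453
  f(0.213099) = -0.001693
  x_6 = 0.213099 - (-0.001693)×(0.213099 - 0.219195)/(-0.001693 - 0.031453)
       = 0.213410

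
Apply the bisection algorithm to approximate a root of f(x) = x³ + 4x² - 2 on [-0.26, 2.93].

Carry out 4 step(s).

f(x) = x³ + 4x² - 2
Initial interval: [-0.26, 2.93]

Iteration 1:
  c_1 = (-0.260000 + 2.930000)/2 = 1.335000
  f(c_1) = f(1.335000) = 7.508170
  f(a) × f(c) < 0, new interval: [-0.260000, 1.335000]
Iteration 2:
  c_2 = (-0.260000 + 1.335000)/2 = 0.537500
  f(c_2) = f(0.537500) = -0.689088
  f(a) × f(c) ≥ 0, new interval: [0.537500, 1.335000]
Iteration 3:
  c_3 = (0.537500 + 1.335000)/2 = 0.936250
  f(c_3) = f(0.936250) = 2.326939
  f(a) × f(c) < 0, new interval: [0.537500, 0.936250]
Iteration 4:
  c_4 = (0.537500 + 0.936250)/2 = 0.736875
  f(c_4) = f(0.736875) = 0.572051
  f(a) × f(c) < 0, new interval: [0.537500, 0.736875]

After 4 iteration(s), the approximation is c_4 = 0.736875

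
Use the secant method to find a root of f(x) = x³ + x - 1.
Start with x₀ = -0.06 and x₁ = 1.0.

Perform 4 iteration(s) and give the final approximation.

f(x) = x³ + x - 1
x₀ = -0.06, x₁ = 1.0

Secant formula: x_{n+1} = x_n - f(x_n)(x_n - x_{n-1})/(f(x_n) - f(x_{n-1}))

Iteration 1:
  f(-0.060000) = -1.060216
  f(1.000000) = 1.000000
  x_2 = 1.000000 - 1.000000×(1.000000 - (-0.060000))/(1.000000 - (-1.060216))
       = 0.485491
Iteration 2:
  f(1.000000) = 1.000000
  f(0.485491) = -0.400078
  x_3 = 0.485491 - (-0.400078)×(0.485491 - 1.000000)/(-0.400078 - 1.000000)
       = 0.632514
Iteration 3:
  f(0.485491) = -0.400078
  f(0.632514) = -0.114434
  x_4 = 0.632514 - (-0.114434)×(0.632514 - 0.485491)/(-0.114434 - (-0.400078))
       = 0.691414
Iteration 4:
  f(0.632514) = -0.114434
  f(0.691414) = 0.021946
  x_5 = 0.691414 - 0.021946×(0.691414 - 0.632514)/(0.021946 - (-0.114434))
       = 0.681936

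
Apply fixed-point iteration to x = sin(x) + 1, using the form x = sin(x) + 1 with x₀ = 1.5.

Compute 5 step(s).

Equation: x = sin(x) + 1
Fixed-point form: x = sin(x) + 1
x₀ = 1.5

x_1 = g(1.500000) = 1.997495
x_2 = g(1.997495) = 1.910337
x_3 = g(1.910337) = 1.942908
x_4 = g(1.942908) = 1.931562
x_5 = g(1.931562) = 1.935627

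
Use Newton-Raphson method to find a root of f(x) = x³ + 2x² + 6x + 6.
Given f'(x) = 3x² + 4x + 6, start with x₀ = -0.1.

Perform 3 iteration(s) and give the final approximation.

f(x) = x³ + 2x² + 6x + 6
f'(x) = 3x² + 4x + 6
x₀ = -0.1

Newton-Raphson formula: x_{n+1} = x_n - f(x_n)/f'(x_n)

Iteration 1:
  f(-0.100000) = 5.419000
  f'(-0.100000) = 5.630000
  x_1 = -0.100000 - 5.419000/5.630000 = -1.062522
Iteration 2:
  f(-1.062522) = 0.683236
  f'(-1.062522) = 5.136771
  x_2 = -1.062522 - 0.683236/5.136771 = -1.195531
Iteration 3:
  f(-1.195531) = -0.023363
  f'(-1.195531) = 5.505759
  x_3 = -1.195531 - (-0.023363)/5.505759 = -1.191288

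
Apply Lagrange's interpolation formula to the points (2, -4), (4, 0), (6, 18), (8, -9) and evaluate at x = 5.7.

Lagrange interpolation formula:
P(x) = Σ yᵢ × Lᵢ(x)
where Lᵢ(x) = Π_{j≠i} (x - xⱼ)/(xᵢ - xⱼ)

L_0(5.7) = (5.7 - 4)/(2 - 4) × (5.7 - 6)/(2 - 6) × (5.7 - 8)/(2 - 8) = -0.024437
L_1(5.7) = (5.7 - 2)/(4 - 2) × (5.7 - 6)/(4 - 6) × (5.7 - 8)/(4 - 8) = 0.159562
L_2(5.7) = (5.7 - 2)/(6 - 2) × (5.7 - 4)/(6 - 4) × (5.7 - 8)/(6 - 8) = 0.904188
L_3(5.7) = (5.7 - 2)/(8 - 2) × (5.7 - 4)/(8 - 4) × (5.7 - 6)/(8 - 6) = -0.039312

P(5.7) = (-4)×L_0(5.7) + 0×L_1(5.7) + 18×L_2(5.7) + (-9)×L_3(5.7)
P(5.7) = 16.726938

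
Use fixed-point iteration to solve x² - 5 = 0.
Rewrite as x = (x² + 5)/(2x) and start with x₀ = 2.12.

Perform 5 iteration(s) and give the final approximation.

Equation: x² - 5 = 0
Fixed-point form: x = (x² + 5)/(2x)
x₀ = 2.12

x_1 = g(2.120000) = 2.239245
x_2 = g(2.239245) = 2.236070
x_3 = g(2.236070) = 2.236068
x_4 = g(2.236068) = 2.236068
x_5 = g(2.236068) = 2.236068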